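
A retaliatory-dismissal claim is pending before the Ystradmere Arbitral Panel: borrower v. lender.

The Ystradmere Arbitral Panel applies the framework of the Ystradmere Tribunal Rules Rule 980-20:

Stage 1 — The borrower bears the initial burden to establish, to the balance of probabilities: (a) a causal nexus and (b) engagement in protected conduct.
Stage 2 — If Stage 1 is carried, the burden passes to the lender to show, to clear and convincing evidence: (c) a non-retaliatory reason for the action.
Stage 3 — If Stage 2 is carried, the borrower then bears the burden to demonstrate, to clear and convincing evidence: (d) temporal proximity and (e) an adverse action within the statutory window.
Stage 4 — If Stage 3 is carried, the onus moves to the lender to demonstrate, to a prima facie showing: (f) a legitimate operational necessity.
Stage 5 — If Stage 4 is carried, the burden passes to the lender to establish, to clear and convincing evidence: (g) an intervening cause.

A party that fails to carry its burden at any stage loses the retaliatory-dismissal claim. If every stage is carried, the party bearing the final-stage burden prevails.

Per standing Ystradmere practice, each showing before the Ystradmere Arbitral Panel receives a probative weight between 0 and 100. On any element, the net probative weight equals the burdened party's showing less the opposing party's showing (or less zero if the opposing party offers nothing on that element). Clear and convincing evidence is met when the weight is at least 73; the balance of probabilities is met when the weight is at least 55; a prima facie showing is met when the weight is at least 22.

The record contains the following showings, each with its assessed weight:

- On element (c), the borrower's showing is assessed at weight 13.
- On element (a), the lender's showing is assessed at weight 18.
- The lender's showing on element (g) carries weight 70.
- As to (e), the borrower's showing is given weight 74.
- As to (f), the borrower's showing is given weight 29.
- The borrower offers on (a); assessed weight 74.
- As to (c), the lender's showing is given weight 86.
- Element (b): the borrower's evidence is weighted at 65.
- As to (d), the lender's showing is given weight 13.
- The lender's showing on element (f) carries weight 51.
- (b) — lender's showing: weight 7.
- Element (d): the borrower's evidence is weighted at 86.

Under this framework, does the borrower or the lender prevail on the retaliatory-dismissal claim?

borrower

At Stage 1 the borrower must meet the balance of probabilities (weight is at least 55): on (a) the weight is 74 less the opposing 18 gives net 56, which does reach 55, so (a) meets the standard; on (b) the weight is 65 less the opposing 7 gives net 58, ≥ 55, so (b) meets the standard.
  The borrower carries Stage 1; the lender now bears the burden.
At Stage 2 the lender must meet clear and convincing evidence (weight is at least 73): on (c) the weight is 86 less the opposing 13 gives net 73, ≥ 73, so (c) meets the standard.
  Stage 2 is satisfied; the onus moves to the borrower.
At Stage 3 the borrower must meet clear and convincing evidence (weight is at least 73): on (d) the weight is 86 less the opposing 13 gives net 73, which does reach 73, so (d) meets the standard; on (e) the weight is 74, ≥ 73, so (e) meets the standard.
  Stage 3 is satisfied; the onus moves to the lender.
At Stage 4 the lender must meet a prima facie showing (weight is at least 22): on (f) the weight is 51 less the opposing 29 gives net 22, ≥ 22, so (f) meets the standard.
  Stage 4 carried; the burden remains with the lender.
At Stage 5 the lender must meet clear and convincing evidence (weight is at least 73): on (g) the weight is 70, < 73, so (g) does not meet the standard.
  Stage 5 not carried; the lender fails its burden.
So the borrower prevails.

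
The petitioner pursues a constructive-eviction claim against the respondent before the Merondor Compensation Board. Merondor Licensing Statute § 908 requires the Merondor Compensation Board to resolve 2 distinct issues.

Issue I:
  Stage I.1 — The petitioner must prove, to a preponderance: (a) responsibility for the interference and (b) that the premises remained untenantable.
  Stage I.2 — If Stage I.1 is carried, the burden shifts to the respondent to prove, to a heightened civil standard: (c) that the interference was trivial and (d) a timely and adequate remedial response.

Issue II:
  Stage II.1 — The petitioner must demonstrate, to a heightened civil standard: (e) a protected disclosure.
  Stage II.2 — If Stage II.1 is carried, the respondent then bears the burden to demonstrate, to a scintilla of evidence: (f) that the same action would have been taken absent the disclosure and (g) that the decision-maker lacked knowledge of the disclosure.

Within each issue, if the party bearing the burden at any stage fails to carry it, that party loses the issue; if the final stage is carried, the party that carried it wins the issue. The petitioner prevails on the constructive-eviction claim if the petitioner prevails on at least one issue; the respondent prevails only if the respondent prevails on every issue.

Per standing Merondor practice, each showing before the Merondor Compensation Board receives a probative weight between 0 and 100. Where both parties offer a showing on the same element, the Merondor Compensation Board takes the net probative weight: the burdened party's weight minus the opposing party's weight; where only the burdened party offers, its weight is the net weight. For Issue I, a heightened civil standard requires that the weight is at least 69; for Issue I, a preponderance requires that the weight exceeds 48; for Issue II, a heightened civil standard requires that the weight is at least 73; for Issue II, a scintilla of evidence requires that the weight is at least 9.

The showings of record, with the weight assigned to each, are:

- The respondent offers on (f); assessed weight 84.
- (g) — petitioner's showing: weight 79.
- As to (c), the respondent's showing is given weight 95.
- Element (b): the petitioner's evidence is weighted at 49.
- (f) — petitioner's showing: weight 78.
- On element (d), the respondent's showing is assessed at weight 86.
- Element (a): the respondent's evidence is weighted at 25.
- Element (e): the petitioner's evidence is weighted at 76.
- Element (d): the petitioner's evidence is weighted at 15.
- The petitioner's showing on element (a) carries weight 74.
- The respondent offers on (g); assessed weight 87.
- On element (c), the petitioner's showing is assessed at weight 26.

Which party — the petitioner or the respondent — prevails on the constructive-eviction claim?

petitioner

— Issue I —
At Stage I.1 the petitioner must meet a preponderance (weight exceeds 48): on (a) the weight is 74 less the opposing 25 gives net 49, > 48, so (a) meets the standard; on (b) the weight is 49, which does exceed 48, so (b) meets the standard.
  Stage I.1 carried; the burden shifts to the respondent.
At Stage I.2 the respondent must meet a heightened civil standard (weight is at least 69): on (c) the weight is 95 less the opposing 26 gives net 69, which does reach 69, so (c) meets the standard; on (d) the weight is 86 less the opposing 15 gives net 71, which does reach 69, so (d) meets the standard.
  The respondent carries the last stage.
Every stage carried; the respondent prevails on this issue.
— Issue II —
Stage II.1 (petitioner, a heightened civil standard, weight is at least 73): (e) 76 ≥ 73 — meets.
  The petitioner carries Stage II.1; the respondent now bears the burden.
Stage II.2 (respondent, a scintilla of evidence, weight is at least 9): (f) net 84−78=6 < 9 — fails; (g) net 87−79=8 < 9 — fails.
  Not every element is met, so the respondent fails to carry Stage II.2.
The petitioner prevails on this issue.
Per-issue: Issue I → respondent; Issue II → petitioner. The petitioner must prevail on at least one issue; overall, the petitioner prevails.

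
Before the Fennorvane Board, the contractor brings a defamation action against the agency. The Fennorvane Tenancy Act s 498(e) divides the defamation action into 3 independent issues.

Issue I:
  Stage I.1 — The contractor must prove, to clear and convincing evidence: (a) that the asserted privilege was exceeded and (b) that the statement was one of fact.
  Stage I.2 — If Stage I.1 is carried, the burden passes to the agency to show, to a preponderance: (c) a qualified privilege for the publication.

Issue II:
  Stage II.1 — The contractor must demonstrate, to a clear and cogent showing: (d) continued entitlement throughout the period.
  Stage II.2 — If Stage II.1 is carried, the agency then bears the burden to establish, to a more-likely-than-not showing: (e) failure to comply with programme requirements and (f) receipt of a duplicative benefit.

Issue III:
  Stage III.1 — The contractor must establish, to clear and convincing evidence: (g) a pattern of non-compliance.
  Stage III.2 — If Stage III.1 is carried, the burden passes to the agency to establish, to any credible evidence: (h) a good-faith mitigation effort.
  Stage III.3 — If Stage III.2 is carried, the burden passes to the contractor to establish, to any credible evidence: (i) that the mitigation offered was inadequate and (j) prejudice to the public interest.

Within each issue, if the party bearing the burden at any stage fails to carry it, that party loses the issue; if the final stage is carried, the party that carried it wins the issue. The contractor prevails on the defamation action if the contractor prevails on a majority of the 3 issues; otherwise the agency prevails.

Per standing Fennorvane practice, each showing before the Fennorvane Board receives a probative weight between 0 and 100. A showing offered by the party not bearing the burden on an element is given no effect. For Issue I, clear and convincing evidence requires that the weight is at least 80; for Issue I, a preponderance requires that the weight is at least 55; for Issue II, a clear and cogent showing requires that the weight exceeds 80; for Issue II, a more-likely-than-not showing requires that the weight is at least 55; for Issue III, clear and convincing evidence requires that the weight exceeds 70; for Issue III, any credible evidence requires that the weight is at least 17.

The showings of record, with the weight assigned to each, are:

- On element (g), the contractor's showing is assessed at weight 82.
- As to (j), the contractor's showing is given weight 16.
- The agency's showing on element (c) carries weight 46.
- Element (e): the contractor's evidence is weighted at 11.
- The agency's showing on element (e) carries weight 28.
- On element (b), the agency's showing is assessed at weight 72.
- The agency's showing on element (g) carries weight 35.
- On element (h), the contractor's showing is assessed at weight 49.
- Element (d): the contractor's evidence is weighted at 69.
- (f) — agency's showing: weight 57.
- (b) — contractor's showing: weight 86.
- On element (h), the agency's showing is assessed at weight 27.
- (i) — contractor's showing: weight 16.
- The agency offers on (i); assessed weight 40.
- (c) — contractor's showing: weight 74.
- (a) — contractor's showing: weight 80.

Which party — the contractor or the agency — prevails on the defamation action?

agency

— Issue I —
Stage I.1 (contractor, clear and convincing evidence, weight is at least 80): (a) 80 ≥ 80 — meets; (b) 86 (agency's 72 disregarded) ≥ 80 — meets.
  The contractor carries Stage I.1; the agency now bears the burden.
Stage I.2 (agency, a preponderance, weight is at least 55): (c) 46 (contractor's 74 disregarded) < 55 — fails.
  The agency does not carry Stage I.2.
The analysis ends at Stage I.2; the contractor prevails on this issue.
— Issue II —
Stage II.1 — burden on contractor; standard: a clear and cogent showing (weight exceeds 80).
    (d): 69 ≤ 80 [not met]
  Not every element is met, so the contractor fails to carry Stage II.1.
The agency prevails on this issue.
— Issue III —
Stage III.1 (contractor, clear and convincing evidence, weight exceeds 70): (g) 82 (agency's 35 disregarded) > 70 — meets.
  Stage III.1 is satisfied; the onus moves to the agency.
Stage III.2 (agency, any credible evidence, weight is at least 17): (h) 27 (contractor's 49 disregarded) ≥ 17 — meets.
  The agency carries Stage III.2; the contractor now bears the burden.
Stage III.3 (contractor, any credible evidence, weight is at least 17): (i) 16 (agency's 40 disregarded) < 17 — fails; (j) 16 < 17 — fails.
  The contractor does not carry Stage III.3.
The analysis ends at Stage III.3; the agency prevails on this issue.
Per-issue: Issue I → contractor; Issue II → agency; Issue III → agency. The contractor must prevail on a majority of issues; overall, the agency prevails.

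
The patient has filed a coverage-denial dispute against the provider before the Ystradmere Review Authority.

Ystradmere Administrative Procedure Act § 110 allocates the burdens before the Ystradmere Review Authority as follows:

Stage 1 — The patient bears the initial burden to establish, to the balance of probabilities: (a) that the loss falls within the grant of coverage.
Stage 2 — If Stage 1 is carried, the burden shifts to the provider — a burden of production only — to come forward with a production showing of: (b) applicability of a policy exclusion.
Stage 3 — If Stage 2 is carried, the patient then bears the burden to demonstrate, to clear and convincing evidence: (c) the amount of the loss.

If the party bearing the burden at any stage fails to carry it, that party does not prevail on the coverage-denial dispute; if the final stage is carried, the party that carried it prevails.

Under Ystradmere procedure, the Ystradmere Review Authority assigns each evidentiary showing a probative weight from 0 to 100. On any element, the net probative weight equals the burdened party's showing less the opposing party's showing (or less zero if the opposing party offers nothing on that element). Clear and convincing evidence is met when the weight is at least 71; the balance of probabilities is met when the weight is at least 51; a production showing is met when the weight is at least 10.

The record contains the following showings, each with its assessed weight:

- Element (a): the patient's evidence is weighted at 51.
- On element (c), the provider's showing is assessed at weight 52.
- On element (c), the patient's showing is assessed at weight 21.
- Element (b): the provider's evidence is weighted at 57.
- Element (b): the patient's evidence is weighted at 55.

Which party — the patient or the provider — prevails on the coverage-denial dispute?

patient

Stage 1 — burden on patient; standard: the balance of probabilities (weight is at least 51).
    (a): 51 ≥ 51 [met]
  The patient carries Stage 1; the provider now bears the burden.
Stage 2 — burden on provider; standard: a production showing (weight is at least 10).
    (b): 57 − 55 = 2 < 10 [not met]
  Stage 2 not carried; the provider fails its burden.
The analysis ends at Stage 2; the patient prevails.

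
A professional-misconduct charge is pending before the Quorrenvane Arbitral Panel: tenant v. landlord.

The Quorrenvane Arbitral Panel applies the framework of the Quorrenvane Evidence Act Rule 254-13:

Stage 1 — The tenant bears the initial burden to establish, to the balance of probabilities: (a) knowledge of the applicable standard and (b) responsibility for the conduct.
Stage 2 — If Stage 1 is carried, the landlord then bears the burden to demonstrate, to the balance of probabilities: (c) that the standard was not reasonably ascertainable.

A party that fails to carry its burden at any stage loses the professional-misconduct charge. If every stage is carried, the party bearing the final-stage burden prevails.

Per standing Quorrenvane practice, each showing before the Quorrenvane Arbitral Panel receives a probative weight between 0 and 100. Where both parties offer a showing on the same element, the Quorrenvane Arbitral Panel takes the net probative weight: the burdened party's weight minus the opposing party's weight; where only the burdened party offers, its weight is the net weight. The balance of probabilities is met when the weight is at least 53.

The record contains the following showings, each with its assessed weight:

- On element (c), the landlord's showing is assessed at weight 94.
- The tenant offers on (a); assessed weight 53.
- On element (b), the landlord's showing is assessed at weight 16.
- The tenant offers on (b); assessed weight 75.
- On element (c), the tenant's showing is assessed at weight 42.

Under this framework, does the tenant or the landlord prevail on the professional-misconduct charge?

tenant

At Stage 1 the tenant must meet the balance of probabilities (weight is at least 53): on (a) the weight is 53, which does reach 53, so (a) meets the standard; on (b) the weight is 75 less the opposing 16 gives net 59, which does reach 53, so (b) meets the standard.
  Stage 1 carried; the burden shifts to the landlord.
At Stage 2 the landlord must meet the balance of probabilities (weight is at least 53): on (c) the weight is 94 less the opposing 42 gives net 52, which does not reach 53, so (c) does not meet the standard.
  The landlord does not carry Stage 2.
The analysis ends at Stage 2; the tenant prevails.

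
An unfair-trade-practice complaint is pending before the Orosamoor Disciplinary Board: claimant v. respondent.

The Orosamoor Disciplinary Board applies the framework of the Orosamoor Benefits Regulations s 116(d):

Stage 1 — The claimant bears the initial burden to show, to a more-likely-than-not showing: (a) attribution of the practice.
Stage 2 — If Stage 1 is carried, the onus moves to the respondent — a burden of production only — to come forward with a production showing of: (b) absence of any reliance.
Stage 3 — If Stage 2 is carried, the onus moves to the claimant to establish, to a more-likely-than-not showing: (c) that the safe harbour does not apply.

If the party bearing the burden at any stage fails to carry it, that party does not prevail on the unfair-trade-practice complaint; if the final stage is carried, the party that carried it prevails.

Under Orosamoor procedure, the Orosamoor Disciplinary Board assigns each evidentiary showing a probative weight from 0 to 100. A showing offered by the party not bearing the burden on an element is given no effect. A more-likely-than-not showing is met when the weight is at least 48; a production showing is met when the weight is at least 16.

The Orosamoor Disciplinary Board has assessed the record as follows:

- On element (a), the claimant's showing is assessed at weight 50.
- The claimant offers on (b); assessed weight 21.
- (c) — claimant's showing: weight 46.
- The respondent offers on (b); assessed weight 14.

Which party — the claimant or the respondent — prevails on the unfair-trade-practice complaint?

Stage 1 — burden on claimant; standard: a more-likely-than-not showing (weight is at least 48).
    (a): 50 ≥ 48 [met]
  Stage 1 is satisfied; the onus moves to the respondent.
Stage 2 — burden on respondent; standard: a production showing (weight is at least 16).
    (b): 14 (claimant's 21 disregarded) < 16 [not met]
  Not every element is met, so the respondent fails to carry Stage 2.
The analysis ends at Stage 2; the claimant prevails.

claimant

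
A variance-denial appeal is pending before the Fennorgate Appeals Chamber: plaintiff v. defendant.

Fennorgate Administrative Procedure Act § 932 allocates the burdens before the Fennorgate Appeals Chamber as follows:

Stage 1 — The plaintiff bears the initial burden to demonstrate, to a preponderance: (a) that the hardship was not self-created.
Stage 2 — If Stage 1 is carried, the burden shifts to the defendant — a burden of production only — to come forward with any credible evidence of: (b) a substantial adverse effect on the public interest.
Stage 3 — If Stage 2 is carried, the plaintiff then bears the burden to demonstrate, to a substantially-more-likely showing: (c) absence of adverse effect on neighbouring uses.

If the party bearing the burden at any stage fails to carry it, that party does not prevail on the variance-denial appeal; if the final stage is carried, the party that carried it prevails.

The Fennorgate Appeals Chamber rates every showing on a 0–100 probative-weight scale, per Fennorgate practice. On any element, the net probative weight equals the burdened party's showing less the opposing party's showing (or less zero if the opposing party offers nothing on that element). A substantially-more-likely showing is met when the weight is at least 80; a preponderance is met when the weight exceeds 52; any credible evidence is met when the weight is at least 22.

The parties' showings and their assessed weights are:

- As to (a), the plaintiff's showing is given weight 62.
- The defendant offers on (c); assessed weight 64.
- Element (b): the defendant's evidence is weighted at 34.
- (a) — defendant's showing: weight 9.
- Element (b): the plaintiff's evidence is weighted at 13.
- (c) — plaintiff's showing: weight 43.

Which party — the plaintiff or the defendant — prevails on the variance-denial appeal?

plaintiff

At Stage 1 the plaintiff must meet a preponderance (weight exceeds 52): on (a) the weight is 62 less the opposing 9 gives net 53, > 52, so (a) meets the standard.
  All elements met. The burden passes to the defendant.
At Stage 2 the defendant must meet any credible evidence (weight is at least 22): on (b) the weight is 34 less the opposing 13 gives net 21, which does not reach 22, so (b) does not meet the standard.
  The defendant does not carry Stage 2.
The plaintiff prevails.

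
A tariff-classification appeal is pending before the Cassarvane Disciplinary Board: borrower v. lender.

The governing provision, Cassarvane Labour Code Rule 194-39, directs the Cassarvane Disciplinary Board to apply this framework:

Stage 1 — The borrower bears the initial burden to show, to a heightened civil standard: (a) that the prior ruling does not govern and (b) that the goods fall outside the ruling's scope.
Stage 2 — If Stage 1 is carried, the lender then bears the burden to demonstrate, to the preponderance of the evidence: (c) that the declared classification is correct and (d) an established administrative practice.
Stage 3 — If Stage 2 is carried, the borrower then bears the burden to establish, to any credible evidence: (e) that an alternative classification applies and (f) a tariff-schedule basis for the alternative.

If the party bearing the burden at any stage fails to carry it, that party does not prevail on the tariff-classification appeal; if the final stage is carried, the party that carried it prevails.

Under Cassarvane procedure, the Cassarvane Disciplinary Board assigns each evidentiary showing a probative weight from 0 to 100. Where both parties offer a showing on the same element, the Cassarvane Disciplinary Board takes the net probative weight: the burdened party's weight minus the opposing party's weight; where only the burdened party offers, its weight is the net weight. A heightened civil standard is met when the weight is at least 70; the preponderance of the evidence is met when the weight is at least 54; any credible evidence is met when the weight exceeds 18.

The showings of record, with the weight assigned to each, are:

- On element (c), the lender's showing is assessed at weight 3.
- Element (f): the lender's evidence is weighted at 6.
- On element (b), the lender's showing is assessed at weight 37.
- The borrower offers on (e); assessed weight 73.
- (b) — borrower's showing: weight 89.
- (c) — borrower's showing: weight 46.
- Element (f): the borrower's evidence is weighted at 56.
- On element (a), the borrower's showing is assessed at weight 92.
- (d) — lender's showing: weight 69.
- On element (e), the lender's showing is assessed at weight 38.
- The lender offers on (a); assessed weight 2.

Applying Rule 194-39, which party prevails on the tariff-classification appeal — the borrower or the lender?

Stage 1 (borrower, a heightened civil standard, weight is at least 70): (a) net 92−2=90 ≥ 70 — meets; (b) net 89−37=52 < 70 — fails.
  The borrower does not carry Stage 1.
The analysis ends at Stage 1; the lender prevails.

lender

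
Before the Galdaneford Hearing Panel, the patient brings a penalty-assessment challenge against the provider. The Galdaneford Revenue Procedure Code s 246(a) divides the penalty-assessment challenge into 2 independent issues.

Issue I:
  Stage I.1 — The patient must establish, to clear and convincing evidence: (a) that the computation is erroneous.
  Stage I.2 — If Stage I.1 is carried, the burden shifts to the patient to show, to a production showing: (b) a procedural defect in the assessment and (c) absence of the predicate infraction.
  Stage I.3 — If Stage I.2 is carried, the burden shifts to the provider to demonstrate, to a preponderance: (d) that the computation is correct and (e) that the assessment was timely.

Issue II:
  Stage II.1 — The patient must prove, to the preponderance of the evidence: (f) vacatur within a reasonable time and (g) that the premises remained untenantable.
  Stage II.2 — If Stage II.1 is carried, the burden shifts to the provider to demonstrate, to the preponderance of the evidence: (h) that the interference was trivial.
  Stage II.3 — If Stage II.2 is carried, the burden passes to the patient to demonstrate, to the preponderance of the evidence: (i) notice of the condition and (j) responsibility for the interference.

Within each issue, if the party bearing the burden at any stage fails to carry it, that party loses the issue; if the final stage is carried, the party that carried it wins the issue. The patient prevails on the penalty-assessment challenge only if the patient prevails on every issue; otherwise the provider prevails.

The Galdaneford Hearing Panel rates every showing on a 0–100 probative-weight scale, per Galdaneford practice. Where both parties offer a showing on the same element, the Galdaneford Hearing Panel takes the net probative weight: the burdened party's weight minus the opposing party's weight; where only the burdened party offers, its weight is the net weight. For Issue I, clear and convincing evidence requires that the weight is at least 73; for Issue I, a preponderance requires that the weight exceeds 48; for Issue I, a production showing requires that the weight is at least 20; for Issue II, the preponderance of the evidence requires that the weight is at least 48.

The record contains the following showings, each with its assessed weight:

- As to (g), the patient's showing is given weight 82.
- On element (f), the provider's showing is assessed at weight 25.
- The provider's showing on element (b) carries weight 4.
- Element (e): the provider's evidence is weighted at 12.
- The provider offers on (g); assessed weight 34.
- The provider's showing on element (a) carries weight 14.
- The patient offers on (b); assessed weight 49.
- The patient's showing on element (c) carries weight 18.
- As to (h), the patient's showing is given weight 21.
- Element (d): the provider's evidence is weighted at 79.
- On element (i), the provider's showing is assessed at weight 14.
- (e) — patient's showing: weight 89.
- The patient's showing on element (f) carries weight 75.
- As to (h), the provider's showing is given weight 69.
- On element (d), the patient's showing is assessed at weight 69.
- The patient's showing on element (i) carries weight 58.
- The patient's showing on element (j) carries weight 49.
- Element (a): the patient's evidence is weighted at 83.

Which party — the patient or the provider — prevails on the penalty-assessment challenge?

provider

— Issue I —
Stage I.1 — burden on patient; standard: clear and convincing evidence (weight is at least 73).
    (a): 83 − 14 = 69 < 73 [not met]
  Stage I.1 not carried; the patient fails its burden.
The provider prevails on this issue.
— Issue II —
Stage II.1 (patient, the preponderance of the evidence, weight is at least 48): (f) net 75−25=50 ≥ 48 — meets; (g) net 82−34=48 ≥ 48 — meets.
  Stage II.1 carried; the burden shifts to the provider.
Stage II.2 (provider, the preponderance of the evidence, weight is at least 48): (h) net 69−21=48 ≥ 48 — meets.
  The provider carries Stage II.2; the patient now bears the burden.
Stage II.3 (patient, the preponderance of the evidence, weight is at least 48): (i) net 58−14=44 < 48 — fails; (j) 49 ≥ 48 — meets.
  Stage II.3 not carried; the patient fails its burden.
The provider prevails on this issue.
Per-issue: Issue I → provider; Issue II → provider. The patient must prevail on every issue; overall, the provider prevails.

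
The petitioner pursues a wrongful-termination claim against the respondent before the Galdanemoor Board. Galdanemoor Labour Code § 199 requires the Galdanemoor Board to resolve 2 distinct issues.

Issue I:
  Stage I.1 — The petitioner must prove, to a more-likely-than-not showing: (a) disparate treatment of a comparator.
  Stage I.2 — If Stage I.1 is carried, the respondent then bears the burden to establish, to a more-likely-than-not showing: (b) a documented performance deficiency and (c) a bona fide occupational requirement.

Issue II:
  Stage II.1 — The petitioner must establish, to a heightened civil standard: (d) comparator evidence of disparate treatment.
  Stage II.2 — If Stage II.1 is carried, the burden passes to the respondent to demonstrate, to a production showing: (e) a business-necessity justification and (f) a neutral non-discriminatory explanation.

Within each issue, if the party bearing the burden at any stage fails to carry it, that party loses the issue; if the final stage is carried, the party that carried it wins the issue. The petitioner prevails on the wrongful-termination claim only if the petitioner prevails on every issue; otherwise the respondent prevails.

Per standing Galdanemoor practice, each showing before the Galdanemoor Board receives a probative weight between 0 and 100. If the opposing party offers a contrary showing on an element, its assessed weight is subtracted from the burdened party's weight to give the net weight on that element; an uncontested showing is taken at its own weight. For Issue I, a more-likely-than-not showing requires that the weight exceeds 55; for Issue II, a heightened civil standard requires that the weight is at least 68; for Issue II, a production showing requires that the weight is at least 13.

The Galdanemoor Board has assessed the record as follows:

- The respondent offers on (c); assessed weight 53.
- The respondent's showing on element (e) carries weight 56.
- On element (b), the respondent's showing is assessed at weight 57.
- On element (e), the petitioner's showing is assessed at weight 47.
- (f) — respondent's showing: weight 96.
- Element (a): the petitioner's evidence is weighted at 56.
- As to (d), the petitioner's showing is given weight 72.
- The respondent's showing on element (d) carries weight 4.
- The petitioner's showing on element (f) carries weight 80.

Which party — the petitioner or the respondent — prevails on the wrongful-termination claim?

— Issue I —
At Stage I.1 the petitioner must meet a more-likely-than-not showing (weight exceeds 55): on (a) the weight is 56, which does exceed 55, so (a) meets the standard.
  All elements met. The burden passes to the respondent.
At Stage I.2 the respondent must meet a more-likely-than-not showing (weight exceeds 55): on (b) the weight is 57, which does exceed 55, so (b) meets the standard; on (c) the weight is 53, which does not exceed 55, so (c) does not meet the standard.
  The respondent does not carry Stage I.2.
The analysis ends at Stage I.2; the petitioner prevails on this issue.
— Issue II —
At Stage II.1 the petitioner must meet a heightened civil standard (weight is at least 68): on (d) the weight is 72 less the opposing 4 gives net 68, ≥ 68, so (d) meets the standard.
  Stage II.1 carried; the burden shifts to the respondent.
At Stage II.2 the respondent must meet a production showing (weight is at least 13): on (e) the weight is 56 less the opposing 47 gives net 9, which does not reach 13, so (e) does not meet the standard; on (f) the weight is 96 less the opposing 80 gives net 16, ≥ 13, so (f) meets the standard.
  The respondent does not carry Stage II.2.
The analysis ends at Stage II.2; the petitioner prevails on this issue.
Per-issue: Issue I → petitioner; Issue II → petitioner. The petitioner must prevail on every issue; overall, the petitioner prevails.

petitioner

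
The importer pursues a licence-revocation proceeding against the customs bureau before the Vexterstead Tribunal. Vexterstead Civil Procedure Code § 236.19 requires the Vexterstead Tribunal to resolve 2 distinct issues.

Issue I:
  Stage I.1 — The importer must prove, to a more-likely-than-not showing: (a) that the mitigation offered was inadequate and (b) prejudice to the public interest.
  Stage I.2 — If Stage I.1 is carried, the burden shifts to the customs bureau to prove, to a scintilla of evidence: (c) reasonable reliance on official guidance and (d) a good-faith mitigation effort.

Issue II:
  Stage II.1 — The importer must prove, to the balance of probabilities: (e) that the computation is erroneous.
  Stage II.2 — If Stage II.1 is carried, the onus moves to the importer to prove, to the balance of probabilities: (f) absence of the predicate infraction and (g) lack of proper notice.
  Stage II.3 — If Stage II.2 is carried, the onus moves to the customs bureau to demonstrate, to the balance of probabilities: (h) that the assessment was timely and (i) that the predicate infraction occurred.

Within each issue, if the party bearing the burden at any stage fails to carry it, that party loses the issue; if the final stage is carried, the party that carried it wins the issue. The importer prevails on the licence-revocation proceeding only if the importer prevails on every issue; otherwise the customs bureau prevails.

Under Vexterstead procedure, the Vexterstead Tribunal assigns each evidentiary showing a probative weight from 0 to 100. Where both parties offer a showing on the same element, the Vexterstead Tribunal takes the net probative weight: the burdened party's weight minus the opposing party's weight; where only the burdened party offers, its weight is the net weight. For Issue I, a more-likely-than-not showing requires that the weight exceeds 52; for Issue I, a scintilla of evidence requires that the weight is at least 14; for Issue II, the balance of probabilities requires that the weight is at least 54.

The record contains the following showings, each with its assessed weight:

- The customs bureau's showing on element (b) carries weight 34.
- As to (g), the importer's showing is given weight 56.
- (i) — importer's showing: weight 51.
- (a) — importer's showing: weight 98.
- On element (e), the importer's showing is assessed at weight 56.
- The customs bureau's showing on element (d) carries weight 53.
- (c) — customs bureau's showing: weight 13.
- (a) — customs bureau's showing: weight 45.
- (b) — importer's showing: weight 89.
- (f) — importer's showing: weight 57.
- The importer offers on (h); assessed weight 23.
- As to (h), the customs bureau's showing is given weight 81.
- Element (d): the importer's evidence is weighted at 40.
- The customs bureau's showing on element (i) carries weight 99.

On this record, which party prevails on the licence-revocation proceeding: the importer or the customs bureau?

— Issue I —
Stage I.1 — burden on importer; standard: a more-likely-than-not showing (weight exceeds 52).
    (a): 98 − 45 = 53 > 52 [met]
    (b): 89 − 34 = 55 > 52 [met]
  All elements met. The burden passes to the customs bureau.
Stage I.2 — burden on customs bureau; standard: a scintilla of evidence (weight is at least 14).
    (c): 13 < 14 [not met]
    (d): 53 − 40 = 13 < 14 [not met]
  Stage I.2 not carried; the customs bureau fails its burden.
The importer prevails on this issue.
— Issue II —
Stage II.1 (importer, the balance of probabilities, weight is at least 54): (e) 56 ≥ 54 — meets.
  All elements met. The importer retains the burden for Stage II.2.
Stage II.2 (importer, the balance of probabilities, weight is at least 54): (f) 57 ≥ 54 — meets; (g) 56 ≥ 54 — meets.
  All elements met. The burden passes to the customs bureau.
Stage II.3 (customs bureau, the balance of probabilities, weight is at least 54): (h) net 81−23=58 ≥ 54 — meets; (i) net 99−51=48 < 54 — fails.
  Not every element is met, so the customs bureau fails to carry Stage II.3.
So the importer prevails on this issue.
Per-issue: Issue I → importer; Issue II → importer. The importer must prevail on every issue; overall, the importer prevails.

importer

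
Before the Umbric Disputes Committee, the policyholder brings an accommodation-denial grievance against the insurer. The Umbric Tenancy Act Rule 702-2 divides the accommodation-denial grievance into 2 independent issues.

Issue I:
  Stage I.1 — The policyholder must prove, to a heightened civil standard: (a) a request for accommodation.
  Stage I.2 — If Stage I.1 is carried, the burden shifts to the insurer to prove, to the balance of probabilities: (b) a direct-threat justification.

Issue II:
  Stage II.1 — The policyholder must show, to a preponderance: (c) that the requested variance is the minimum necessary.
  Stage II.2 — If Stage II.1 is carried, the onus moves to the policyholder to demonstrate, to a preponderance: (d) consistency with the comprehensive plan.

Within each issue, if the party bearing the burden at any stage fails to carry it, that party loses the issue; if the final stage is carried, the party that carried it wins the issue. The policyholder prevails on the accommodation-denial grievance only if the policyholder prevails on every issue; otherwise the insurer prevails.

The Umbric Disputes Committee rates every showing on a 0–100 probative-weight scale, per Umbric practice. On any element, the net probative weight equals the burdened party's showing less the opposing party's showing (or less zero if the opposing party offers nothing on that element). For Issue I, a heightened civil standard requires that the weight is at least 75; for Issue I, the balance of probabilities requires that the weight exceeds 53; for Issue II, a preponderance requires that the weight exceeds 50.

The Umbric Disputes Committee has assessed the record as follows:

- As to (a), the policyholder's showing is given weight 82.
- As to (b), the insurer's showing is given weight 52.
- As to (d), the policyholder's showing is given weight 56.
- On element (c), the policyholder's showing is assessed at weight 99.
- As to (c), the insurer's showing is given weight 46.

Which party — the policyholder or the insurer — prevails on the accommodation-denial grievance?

— Issue I —
Stage I.1 — burden on policyholder; standard: a heightened civil standard (weight is at least 75).
    (a): 82 ≥ 75 [met]
  Stage I.1 carried; the burden shifts to the insurer.
Stage I.2 — burden on insurer; standard: the balance of probabilities (weight exceeds 53).
    (b): 52 ≤ 53 [not met]
  The insurer does not carry Stage I.2.
The analysis ends at Stage I.2; the policyholder prevails on this issue.
— Issue II —
Stage II.1 (policyholder, a preponderance, weight exceeds 50): (c) net 99−46=53 > 50 — meets.
  Stage II.1 carried; the burden remains with the policyholder.
Stage II.2 (policyholder, a preponderance, weight exceeds 50): (d) 56 > 50 — meets.
  All elements met at the final stage.
All stages carried — the policyholder prevails on this issue.
Per-issue: Issue I → policyholder; Issue II → policyholder. The policyholder must prevail on every issue; overall, the policyholder prevails.

policyholder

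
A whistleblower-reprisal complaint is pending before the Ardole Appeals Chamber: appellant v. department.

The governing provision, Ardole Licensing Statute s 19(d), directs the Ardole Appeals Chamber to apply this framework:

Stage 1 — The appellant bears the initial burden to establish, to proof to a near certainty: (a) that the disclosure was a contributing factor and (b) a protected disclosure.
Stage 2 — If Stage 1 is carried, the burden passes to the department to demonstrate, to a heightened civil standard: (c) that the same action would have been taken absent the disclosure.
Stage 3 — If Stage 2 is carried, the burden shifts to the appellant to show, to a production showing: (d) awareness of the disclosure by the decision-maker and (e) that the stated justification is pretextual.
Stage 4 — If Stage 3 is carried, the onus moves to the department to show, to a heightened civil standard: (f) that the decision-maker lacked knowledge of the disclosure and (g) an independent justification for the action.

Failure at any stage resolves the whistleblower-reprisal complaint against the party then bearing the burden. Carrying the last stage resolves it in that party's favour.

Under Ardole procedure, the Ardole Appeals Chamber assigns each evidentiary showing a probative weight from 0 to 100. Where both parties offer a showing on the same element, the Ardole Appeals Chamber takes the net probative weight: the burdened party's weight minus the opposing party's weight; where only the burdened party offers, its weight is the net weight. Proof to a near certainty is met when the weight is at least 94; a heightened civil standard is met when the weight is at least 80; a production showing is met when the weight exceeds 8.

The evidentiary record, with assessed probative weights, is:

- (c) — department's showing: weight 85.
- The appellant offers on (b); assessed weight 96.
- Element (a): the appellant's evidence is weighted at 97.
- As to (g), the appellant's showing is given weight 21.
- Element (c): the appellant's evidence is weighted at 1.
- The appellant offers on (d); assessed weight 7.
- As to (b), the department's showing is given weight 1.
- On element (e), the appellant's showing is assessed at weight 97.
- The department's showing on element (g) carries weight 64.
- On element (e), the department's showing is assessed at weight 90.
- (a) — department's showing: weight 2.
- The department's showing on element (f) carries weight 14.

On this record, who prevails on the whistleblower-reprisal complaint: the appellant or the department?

department

At Stage 1 the appellant must meet proof to a near certainty (weight is at least 94): on (a) the weight is 97 less the opposing 2 gives net 95, which does reach 94, so (a) meets the standard; on (b) the weight is 96 less the opposing 1 gives net 95, ≥ 94, so (b) meets the standard.
  Stage 1 is satisfied; the onus moves to the department.
At Stage 2 the department must meet a heightened civil standard (weight is at least 80): on (c) the weight is 85 less the opposing 1 gives net 84, ≥ 80, so (c) meets the standard.
  Stage 2 carried; the burden shifts to the appellant.
At Stage 3 the appellant must meet a production showing (weight exceeds 8): on (d) the weight is 7, which does not exceed 8, so (d) does not meet the standard; on (e) the weight is 97 less the opposing 90 gives net 7, ≤ 8, so (e) does not meet the standard.
  The appellant does not carry Stage 3.
The department prevails.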